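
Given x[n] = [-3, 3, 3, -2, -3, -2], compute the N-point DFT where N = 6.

X[k] = Σ(n=0 to 5) x[n] · ω_6^(nk)
where ω_6 = e^(-2πi/6)

Computing each X[k]:
X[0] = -4
X[1] = -0.5000-9.5263i
X[2] = -5.5000+0.8660i
X[3] = -2
X[4] = -5.5000-0.8660i
X[5] = -0.5000+9.5263i

X = [-4, -0.5000-9.5263i, -5.5000+0.8660i, -2, -5.5000-0.8660i, -0.5000+9.5263i]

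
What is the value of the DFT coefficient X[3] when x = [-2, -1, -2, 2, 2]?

X[3] = Σ(n=0 to 4) x[n] · ω_5^(3n) where ω_5 = e^(-2πi/5)
= (-2)·ω_5^0 + (-1)·ω_5^3 + (-2)·ω_5^6 + (2)·ω_5^9 + (2)·ω_5^12

X[3] = -2.8090+2.0409i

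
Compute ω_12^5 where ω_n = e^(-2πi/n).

ω_12^5 = e^(-2πi·5/12)
= cos(-2π·5/12) + i·sin(-2π·5/12)
= cos(-10π/12) + i·sin(-10π/12)

ω_12^5 = cos(-10π/12) + i·sin(-10π/12) = -0.8660-0.5000i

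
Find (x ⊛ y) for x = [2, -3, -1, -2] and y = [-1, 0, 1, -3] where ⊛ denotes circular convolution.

(x ⊛ y)[n] = Σ(m=0 to 3) x[m] · y[(n-m) mod 4]

Computing each output sample:
(x ⊛ y)[0] = 6
(x ⊛ y)[1] = 4
(x ⊛ y)[2] = 9
(x ⊛ y)[3] = -7

x ⊛ y = [6, 4, 9, -7]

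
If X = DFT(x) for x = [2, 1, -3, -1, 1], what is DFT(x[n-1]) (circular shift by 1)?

Time shift by 1: X_shifted[k] = ω_5^(1k) · X[k]
Shifted x = [1, 2, 1, -3, -1]

DFT(x[n-1]) = [0, 2.9271-5.2043i, -0.4271+2.0409i, -0.4271-2.0409i, 2.9271+5.2043i]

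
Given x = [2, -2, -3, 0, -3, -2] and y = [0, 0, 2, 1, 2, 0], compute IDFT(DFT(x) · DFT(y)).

(x ⊛ y)[n] = Σ(m=0 to 5) x[m] · y[(n-m) mod 6]

Computing each output sample:
(x ⊛ y)[0] = -12
(x ⊛ y)[1] = -7
(x ⊛ y)[2] = -4
(x ⊛ y)[3] = -6
(x ⊛ y)[4] = -4
(x ⊛ y)[5] = -7

x ⊛ y = [-12, -7, -4, -6, -4, -7]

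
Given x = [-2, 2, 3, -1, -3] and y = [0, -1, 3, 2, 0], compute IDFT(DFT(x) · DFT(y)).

(x ⊛ y)[n] = Σ(m=0 to 4) x[m] · y[(n-m) mod 5]

Computing each output sample:
(x ⊛ y)[0] = 6
(x ⊛ y)[1] = -9
(x ⊛ y)[2] = -14
(x ⊛ y)[3] = -1
(x ⊛ y)[4] = 14

x ⊛ y = [6, -9, -14, -1, 14]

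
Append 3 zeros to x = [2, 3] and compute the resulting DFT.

Original 2-point DFT: [5, -1]
Zero-padded 5-point DFT provides frequency interpolation.

DFT_5([x, 0, ...]) = [5, 2.9271-2.8532i, -0.4271-1.7634i, -0.4271+1.7634i, 2.9271+2.8532i]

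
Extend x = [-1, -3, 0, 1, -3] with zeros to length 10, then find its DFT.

Original 5-point DFT: [-6, -3.6631+0.5878i, 4.1631-0.9511i, 4.1631+0.9511i, -3.6631-0.5878i]
Zero-padded 10-point DFT provides frequency interpolation.

DFT_10([x, 0, ...]) = [-6, -1.3090+2.5757i, -3.6631+0.5878i, -0.1910+6.2941i, 4.1631-0.9511i, -2, 4.1631+0.9511i, -0.1910-6.2941i, -3.6631-0.5878i, -1.3090-2.5757i]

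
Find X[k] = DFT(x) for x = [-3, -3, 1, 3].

X[k] = Σ(n=0 to 3) x[n] · ω_4^(nk)
where ω_4 = e^(-2πi/4)

Computing each X[k]:
X[0] = -2
X[1] = -4+6i
X[2] = -2
X[3] = -4-6i

X = [-2, -4+6i, -2, -4-6i]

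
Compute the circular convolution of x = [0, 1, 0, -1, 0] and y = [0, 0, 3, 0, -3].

(x ⊛ y)[n] = Σ(m=0 to 4) x[m] · y[(n-m) mod 5]

Computing each output sample:
(x ⊛ y)[0] = -6
(x ⊛ y)[1] = 0
(x ⊛ y)[2] = 3
(x ⊛ y)[3] = 3
(x ⊛ y)[4] = 0

x ⊛ y = [-6, 0, 3, 3, 0]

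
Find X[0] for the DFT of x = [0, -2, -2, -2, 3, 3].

X[0] = Σ(n=0 to 5) x[n] · ω_6^0 = Σ x[n]
= (0) + (-2) + (-2) + (-2) + (3) + (3)

X[0] = 0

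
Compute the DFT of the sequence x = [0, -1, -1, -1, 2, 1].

X[k] = Σ(n=0 to 5) x[n] · ω_6^(nk)
where ω_6 = e^(-2πi/6)

Computing each X[k]:
X[0] = 0
X[1] = 0.5000+4.3301i
X[2] = -1.5000-0.8660i
X[3] = 2
X[4] = -1.5000+0.8660i
X[5] = 0.5000-4.3301i

X = [0, 0.5000+4.3301i, -1.5000-0.8660i, 2, -1.5000+0.8660i, 0.5000-4.3301i]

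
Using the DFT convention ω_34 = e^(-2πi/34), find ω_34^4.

ω_34^4 = e^(-2πi·4/34)
= cos(-2π·4/34) + i·sin(-2π·4/34)
= cos(-8π/34) + i·sin(-8π/34)

ω_34^4 = cos(-8π/34) + i·sin(-8π/34) = 0.7390-0.6737i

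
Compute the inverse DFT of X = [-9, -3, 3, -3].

x[n] = (1/4) Σ(k=0 to 3) X[k] · e^(2πikn/4)

Computing each x[n]:
x[0] = -3
x[1] = -3
x[2] = 0
x[3] = -3

x = [-3, -3, 0, -3]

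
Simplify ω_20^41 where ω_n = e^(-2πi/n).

Since ω_20^20 = 1, powers reduce modulo 20.
41 mod 20 = 1
So ω_20^41 = ω_20^1 = e^(-2πi·1/20)

ω_20^41 = ω_20^1 = 0.9511-0.3090i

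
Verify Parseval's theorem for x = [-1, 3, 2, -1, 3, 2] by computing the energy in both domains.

Time domain:
Σ|x[n]|² = |-1|² + |3|² + |2|² + |-1|² + |3|² + |2|² = 28.0000

Frequency domain:
(1/6)Σ|X[k]|² = (1/6)(|8|² + |0|² + |-7.0000-1.7321i|² + |0|² + |-7.0000+1.7321i|² + |0|²) = (1/6)·168.0000 = 28.0000

Both sides agree, confirming Parseval's theorem.

Σ|x[n]|² = (1/N)Σ|X[k]|² = 28.0000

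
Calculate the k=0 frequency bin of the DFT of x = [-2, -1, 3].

X[0] = Σ(n=0 to 2) x[n] · ω_3^0 = Σ x[n]
= (-2) + (-1) + (3)

X[0] = 0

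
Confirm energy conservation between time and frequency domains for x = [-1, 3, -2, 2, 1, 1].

Time domain:
Σ|x[n]|² = |-1|² + |3|² + |-2|² + |2|² + |1|² + |1|² = 20.0000

Frequency domain:
(1/6)Σ|X[k]|² = (1/6)(|4|² + |-0.5000+0.8660i|² + |-0.5000-4.3301i|² + |-8|² + |-0.5000+4.3301i|² + |-0.5000-0.8660i|²) = (1/6)·120.0000 = 20.0000

Both sides agree, confirming Parseval's theorem.

Σ|x[n]|² = (1/N)Σ|X[k]|² = 20.0000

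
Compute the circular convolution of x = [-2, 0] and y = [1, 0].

(x ⊛ y)[n] = Σ(m=0 to 1) x[m] · y[(n-m) mod 2]

Computing each output sample:
(x ⊛ y)[0] = -2
(x ⊛ y)[1] = 0

x ⊛ y = [-2, 0]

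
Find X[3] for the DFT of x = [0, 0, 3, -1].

X[3] = Σ(n=0 to 3) x[n] · ω_4^(3n) where ω_4 = e^(-2πi/4)
= (0)·ω_4^0 + (0)·ω_4^3 + (3)·ω_4^6 + (-1)·ω_4^9

X[3] = -3+1i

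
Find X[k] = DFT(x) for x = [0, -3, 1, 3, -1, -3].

X[k] = Σ(n=0 to 5) x[n] · ω_6^(nk)
where ω_6 = e^(-2πi/6)

Computing each X[k]:
X[0] = -3
X[1] = -6.0000-1.7321i
X[2] = 6.0000+1.7321i
X[3] = 3
X[4] = 6.0000-1.7321i
X[5] = -6.0000+1.7321i

X = [-3, -6.0000-1.7321i, 6.0000+1.7321i, 3, 6.0000-1.7321i, -6.0000+1.7321i]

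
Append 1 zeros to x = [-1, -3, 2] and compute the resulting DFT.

Original 3-point DFT: [-2, -0.5000+4.3301i, -0.5000-4.3301i]
Zero-padded 4-point DFT provides frequency interpolation.

DFT_4([x, 0, ...]) = [-2, -3+3i, 4, -3-3i]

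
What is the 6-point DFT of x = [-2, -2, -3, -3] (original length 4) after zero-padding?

Original 4-point DFT: [-10, 1-1i, 0, 1+1i]
Zero-padded 6-point DFT provides frequency interpolation.

DFT_6([x, 0, ...]) = [-10, 1.5000+4.3301i, -2.5000-0.8660i, 0, -2.5000+0.8660i, 1.5000-4.3301i]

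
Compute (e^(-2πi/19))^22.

Since ω_19^19 = 1, powers reduce modulo 19.
22 mod 19 = 3
So ω_19^22 = ω_19^3 = e^(-2πi·3/19)

ω_19^22 = ω_19^3 = 0.5469-0.8372i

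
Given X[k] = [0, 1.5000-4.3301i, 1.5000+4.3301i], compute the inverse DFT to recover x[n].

x[n] = (1/3) Σ(k=0 to 2) X[k] · e^(2πikn/3)

Computing each x[n]:
x[0] = 1
x[1] = 2
x[2] = -3

x = [1, 2, -3]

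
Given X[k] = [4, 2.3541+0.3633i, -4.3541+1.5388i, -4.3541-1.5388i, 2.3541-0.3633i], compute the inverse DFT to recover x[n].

x[n] = (1/5) Σ(k=0 to 4) X[k] · e^(2πikn/5)

Computing each x[n]:
x[0] = 0
x[1] = 2
x[2] = 0
x[3] = -1
x[4] = 3

x = [0, 2, 0, -1, 3]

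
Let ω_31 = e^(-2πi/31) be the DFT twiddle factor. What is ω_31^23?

ω_31^23 = e^(-2πi·23/31)
= cos(-2π·23/31) + i·sin(-2π·23/31)
= cos(-46π/31) + i·sin(-46π/31)

ω_31^23 = cos(-46π/31) + i·sin(-46π/31) = -0.0506+0.9987i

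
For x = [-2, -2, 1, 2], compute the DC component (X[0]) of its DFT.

X[0] = Σ(n=0 to 3) x[n] · ω_4^0 = Σ x[n]
= (-2) + (-2) + (1) + (2)

X[0] = -1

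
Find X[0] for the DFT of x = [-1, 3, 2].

X[0] = Σ(n=0 to 2) x[n] · ω_3^0 = Σ x[n]
= (-1) + (3) + (2)

X[0] = 4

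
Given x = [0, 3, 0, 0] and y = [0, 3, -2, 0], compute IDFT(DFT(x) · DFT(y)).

(x ⊛ y)[n] = Σ(m=0 to 3) x[m] · y[(n-m) mod 4]

Computing each output sample:
(x ⊛ y)[0] = 0
(x ⊛ y)[1] = 0
(x ⊛ y)[2] = 9
(x ⊛ y)[3] = -6

x ⊛ y = [0, 0, 9, -6]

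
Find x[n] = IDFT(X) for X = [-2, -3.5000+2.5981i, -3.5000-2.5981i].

x[n] = (1/3) Σ(k=0 to 2) X[k] · e^(2πikn/3)

Computing each x[n]:
x[0] = -3
x[1] = -1
x[2] = 2

x = [-3, -1, 2]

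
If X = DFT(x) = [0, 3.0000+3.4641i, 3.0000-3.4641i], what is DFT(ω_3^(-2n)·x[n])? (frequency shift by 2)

Modulation property: DFT(ω_3^(-2n)·x[n]) = X[(k-2) mod 3], so circularly shift X by 2 positions.

X[k-2] = [3.0000+3.4641i, 3.0000-3.4641i, 0]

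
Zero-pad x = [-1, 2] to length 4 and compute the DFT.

Original 2-point DFT: [1, -3]
Zero-padded 4-point DFT provides frequency interpolation.

DFT_4([x, 0, ...]) = [1, -1-2i, -3, -1+2i]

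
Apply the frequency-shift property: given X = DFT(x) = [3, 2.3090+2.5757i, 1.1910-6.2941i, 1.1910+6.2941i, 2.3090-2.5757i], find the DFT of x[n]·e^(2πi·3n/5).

Modulation property: DFT(ω_5^(-3n)·x[n]) = X[(k-3) mod 5], so circularly shift X by 3 positions.

X[k-3] = [1.1910-6.2941i, 1.1910+6.2941i, 2.3090-2.5757i, 3, 2.3090+2.5757i]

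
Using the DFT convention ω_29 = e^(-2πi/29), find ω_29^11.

ω_29^11 = e^(-2πi·11/29)
= cos(-2π·11/29) + i·sin(-2π·11/29)
= cos(-22π/29) + i·sin(-22π/29)

ω_29^11 = cos(-22π/29) + i·sin(-22π/29) = -0.7260-0.6877i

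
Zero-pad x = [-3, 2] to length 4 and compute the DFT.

Original 2-point DFT: [-1, -5]
Zero-padded 4-point DFT provides frequency interpolation.

DFT_4([x, 0, ...]) = [-1, -3-2i, -5, -3+2i]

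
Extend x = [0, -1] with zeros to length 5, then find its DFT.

Original 2-point DFT: [-1, 1]
Zero-padded 5-point DFT provides frequency interpolation.

DFT_5([x, 0, ...]) = [-1, -0.3090+0.9511i, 0.8090+0.5878i, 0.8090-0.5878i, -0.3090-0.9511i]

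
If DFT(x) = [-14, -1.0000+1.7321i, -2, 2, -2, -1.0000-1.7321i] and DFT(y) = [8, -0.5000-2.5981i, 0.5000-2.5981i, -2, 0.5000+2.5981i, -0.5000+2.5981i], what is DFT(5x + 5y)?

By linearity: DFT(5x + 5y) = 5·DFT(x) + 5·DFT(y)
= 5·[-14, -1.0000+1.7321i, -2, 2, -2, -1.0000-1.7321i] + 5·[8, -0.5000-2.5981i, 0.5000-2.5981i, -2, 0.5000+2.5981i, -0.5000+2.5981i]

Computing element-wise:
Z[0] = 5·(-14) + 5·(8) = -30
Z[1] = 5·(-1.0000+1.7321i) + 5·(-0.5000-2.5981i) = -7.5000-4.3300i
Z[2] = 5·(-2) + 5·(0.5000-2.5981i) = -7.5000-12.9905i
Z[3] = 5·(2) + 5·(-2) = 0
Z[4] = 5·(-2) + 5·(0.5000+2.5981i) = -7.5000+12.9905i
Z[5] = 5·(-1.0000-1.7321i) + 5·(-0.5000+2.5981i) = -7.5000+4.3300i

DFT(5x + 5y) = 5·X + 5·Y = [-30, -7.5000-4.3300i, -7.5000-12.9905i, 0, -7.5000+12.9905i, -7.5000+4.3300i]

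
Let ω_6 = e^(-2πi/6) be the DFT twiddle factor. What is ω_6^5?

ω_6^5 = e^(-2πi·5/6)
= cos(-2π·5/6) + i·sin(-2π·5/6)
= cos(-10π/6) + i·sin(-10π/6)

ω_6^5 = cos(-10π/6) + i·sin(-10π/6) = 0.5000+0.8660i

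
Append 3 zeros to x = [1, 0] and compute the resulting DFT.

Original 2-point DFT: [1, 1]
Zero-padded 5-point DFT provides frequency interpolation.

DFT_5([x, 0, ...]) = [1, 1, 1, 1, 1]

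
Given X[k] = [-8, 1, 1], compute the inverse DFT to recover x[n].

x[n] = (1/3) Σ(k=0 to 2) X[k] · e^(2πikn/3)

Computing each x[n]:
x[0] = -2
x[1] = -3
x[2] = -3

x = [-2, -3, -3]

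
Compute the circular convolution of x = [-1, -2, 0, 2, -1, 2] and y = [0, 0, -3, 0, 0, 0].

(x ⊛ y)[n] = Σ(m=0 to 5) x[m] · y[(n-m) mod 6]

Computing each output sample:
(x ⊛ y)[0] = 3
(x ⊛ y)[1] = -6
(x ⊛ y)[2] = 3
(x ⊛ y)[3] = 6
(x ⊛ y)[4] = 0
(x ⊛ y)[5] = -6

x ⊛ y = [3, -6, 3, 6, 0, -6]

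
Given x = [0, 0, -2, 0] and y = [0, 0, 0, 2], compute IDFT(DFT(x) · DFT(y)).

(x ⊛ y)[n] = Σ(m=0 to 3) x[m] · y[(n-m) mod 4]

Computing each output sample:
(x ⊛ y)[0] = 0
(x ⊛ y)[1] = -4
(x ⊛ y)[2] = 0
(x ⊛ y)[3] = 0

x ⊛ y = [0, -4, 0, 0]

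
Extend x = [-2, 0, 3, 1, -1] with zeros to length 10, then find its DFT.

Original 5-point DFT: [1, -5.5451-2.1266i, 0.0451+1.3143i, 0.0451-1.3143i, -5.5451+2.1266i]
Zero-padded 10-point DFT provides frequency interpolation.

DFT_10([x, 0, ...]) = [1, -0.5729-3.2164i, -5.5451-2.1266i, -3.9271+3.3022i, 0.0451+1.3143i, -1, 0.0451-1.3143i, -3.9271-3.3022i, -5.5451+2.1266i, -0.5729+3.2164i]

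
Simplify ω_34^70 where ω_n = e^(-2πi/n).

Since ω_34^34 = 1, powers reduce modulo 34.
70 mod 34 = 2
So ω_34^70 = ω_34^2 = e^(-2πi·2/34)

ω_34^70 = ω_34^2 = 0.9325-0.3612i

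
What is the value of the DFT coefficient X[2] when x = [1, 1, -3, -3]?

X[2] = Σ(n=0 to 3) x[n] · ω_4^(2n) where ω_4 = e^(-2πi/4)
= (1)·ω_4^0 + (1)·ω_4^2 + (-3)·ω_4^4 + (-3)·ω_4^6

X[2] = 0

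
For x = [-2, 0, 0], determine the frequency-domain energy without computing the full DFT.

Parseval: Σ|x[n]|² = (1/N)Σ|X[k]|², so Σ|X[k]|² = N·Σ|x[n]|² = 3·4.0000

Σ|X[k]|² = N·Σ|x[n]|² = 3·4.0000 = 12.0000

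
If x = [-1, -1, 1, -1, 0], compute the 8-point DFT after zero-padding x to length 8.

Original 5-point DFT: [-2, -1.3090-0.2245i, -0.1910+2.4899i, -0.1910-2.4899i, -1.3090+0.2245i]
Zero-padded 8-point DFT provides frequency interpolation.

DFT_8([x, 0, ...]) = [-2, -1.0000+0.4142i, -2, -1.0000+2.4142i, 2, -1.0000-2.4142i, -2, -1.0000-0.4142i]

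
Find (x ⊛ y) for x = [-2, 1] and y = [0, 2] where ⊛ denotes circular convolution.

(x ⊛ y)[n] = Σ(m=0 to 1) x[m] · y[(n-m) mod 2]

Computing each output sample:
(x ⊛ y)[0] = 2
(x ⊛ y)[1] = -4

x ⊛ y = [2, -4]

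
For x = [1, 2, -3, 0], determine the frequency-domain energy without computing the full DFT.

Parseval: Σ|x[n]|² = (1/N)Σ|X[k]|², so Σ|X[k]|² = N·Σ|x[n]|² = 4·14.0000

Σ|X[k]|² = N·Σ|x[n]|² = 4·14.0000 = 56.0000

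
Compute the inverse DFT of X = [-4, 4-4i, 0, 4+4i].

x[n] = (1/4) Σ(k=0 to 3) X[k] · e^(2πikn/4)

Computing each x[n]:
x[0] = 1
x[1] = 1
x[2] = -3
x[3] = -3

x = [1, 1, -3, -3]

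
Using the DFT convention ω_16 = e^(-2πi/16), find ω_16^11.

ω_16^11 = e^(-2πi·11/16)
= cos(-2π·11/16) + i·sin(-2π·11/16)
= cos(-22π/16) + i·sin(-22π/16)

ω_16^11 = cos(-22π/16) + i·sin(-22π/16) = -0.3827+0.9239i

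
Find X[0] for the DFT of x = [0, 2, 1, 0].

X[0] = Σ(n=0 to 3) x[n] · ω_4^0 = Σ x[n]
= (0) + (2) + (1) + (0)

X[0] = 3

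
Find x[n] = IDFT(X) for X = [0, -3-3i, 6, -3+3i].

x[n] = (1/4) Σ(k=0 to 3) X[k] · e^(2πikn/4)

Computing each x[n]:
x[0] = 0
x[1] = 0
x[2] = 3
x[3] = -3

x = [0, 0, 3, -3]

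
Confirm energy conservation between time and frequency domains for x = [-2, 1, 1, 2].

Time domain:
Σ|x[n]|² = |-2|² + |1|² + |1|² + |2|² = 10.0000

Frequency domain:
(1/4)Σ|X[k]|² = (1/4)(|2|² + |-3+1i|² + |-4|² + |-3-1i|²) = (1/4)·40.0000 = 10.0000

Both sides agree, confirming Parseval's theorem.

Σ|x[n]|² = (1/N)Σ|X[k]|² = 10.0000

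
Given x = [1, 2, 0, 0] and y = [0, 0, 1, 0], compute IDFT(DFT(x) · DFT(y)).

(x ⊛ y)[n] = Σ(m=0 to 3) x[m] · y[(n-m) mod 4]

Computing each output sample:
(x ⊛ y)[0] = 0
(x ⊛ y)[1] = 0
(x ⊛ y)[2] = 1
(x ⊛ y)[3] = 2

x ⊛ y = [0, 0, 1, 2]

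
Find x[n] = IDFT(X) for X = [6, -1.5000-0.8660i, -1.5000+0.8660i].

x[n] = (1/3) Σ(k=0 to 2) X[k] · e^(2πikn/3)

Computing each x[n]:
x[0] = 1
x[1] = 3
x[2] = 2

x = [1, 3, 2]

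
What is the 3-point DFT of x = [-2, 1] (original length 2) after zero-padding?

Original 2-point DFT: [-1, -3]
Zero-padded 3-point DFT provides frequency interpolation.

DFT_3([x, 0, ...]) = [-1, -2.5000-0.8660i, -2.5000+0.8660i]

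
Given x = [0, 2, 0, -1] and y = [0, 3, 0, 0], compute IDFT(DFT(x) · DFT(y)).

(x ⊛ y)[n] = Σ(m=0 to 3) x[m] · y[(n-m) mod 4]

Computing each output sample:
(x ⊛ y)[0] = -3
(x ⊛ y)[1] = 0
(x ⊛ y)[2] = 6
(x ⊛ y)[3] = 0

x ⊛ y = [-3, 0, 6, 0]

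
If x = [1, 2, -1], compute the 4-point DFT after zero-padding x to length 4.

Original 3-point DFT: [2, 0.5000-2.5981i, 0.5000+2.5981i]
Zero-padded 4-point DFT provides frequency interpolation.

DFT_4([x, 0, ...]) = [2, 2-2i, -2, 2+2i]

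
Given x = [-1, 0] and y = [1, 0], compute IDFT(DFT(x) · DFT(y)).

(x ⊛ y)[n] = Σ(m=0 to 1) x[m] · y[(n-m) mod 2]

Computing each output sample:
(x ⊛ y)[0] = -1
(x ⊛ y)[1] = 0

x ⊛ y = [-1, 0]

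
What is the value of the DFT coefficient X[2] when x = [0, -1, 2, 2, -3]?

X[2] = Σ(n=0 to 4) x[n] · ω_5^(2n) where ω_5 = e^(-2πi/5)
= (0)·ω_5^0 + (-1)·ω_5^2 + (2)·ω_5^4 + (2)·ω_5^6 + (-3)·ω_5^8

X[2] = 4.4721-1.1756i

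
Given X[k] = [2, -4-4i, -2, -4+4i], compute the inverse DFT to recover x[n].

x[n] = (1/4) Σ(k=0 to 3) X[k] · e^(2πikn/4)

Computing each x[n]:
x[0] = -2
x[1] = 3
x[2] = 2
x[3] = -1

x = [-2, 3, 2, -1]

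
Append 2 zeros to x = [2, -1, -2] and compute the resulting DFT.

Original 3-point DFT: [-1, 3.5000-0.8660i, 3.5000+0.8660i]
Zero-padded 5-point DFT provides frequency interpolation.

DFT_5([x, 0, ...]) = [-1, 3.3090+2.1266i, 2.1910-1.3143i, 2.1910+1.3143i, 3.3090-2.1266i]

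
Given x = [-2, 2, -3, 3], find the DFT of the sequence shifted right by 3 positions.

Time shift by 3: X_shifted[k] = ω_4^(3k) · X[k]
Shifted x = [2, -3, 3, -2]

DFT(x[n-3]) = [0, -1+1i, 10, -1-1i]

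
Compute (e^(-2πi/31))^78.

Since ω_31^31 = 1, powers reduce modulo 31.
78 mod 31 = 16
So ω_31^78 = ω_31^16 = e^(-2πi·16/31)

ω_31^78 = ω_31^16 = -0.9949+0.1012i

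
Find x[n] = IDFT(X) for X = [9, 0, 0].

x[n] = (1/3) Σ(k=0 to 2) X[k] · e^(2πikn/3)

Computing each x[n]:
x[0] = 3
x[1] = 3
x[2] = 3

x = [3, 3, 3]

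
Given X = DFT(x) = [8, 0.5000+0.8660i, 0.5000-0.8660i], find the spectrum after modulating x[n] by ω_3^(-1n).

Modulation property: DFT(ω_3^(-1n)·x[n]) = X[(k-1) mod 3], so circularly shift X by 1 positions.

X[k-1] = [0.5000-0.8660i, 8, 0.5000+0.8660i]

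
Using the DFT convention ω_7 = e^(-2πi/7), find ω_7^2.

ω_7^2 = e^(-2πi·2/7)
= cos(-2π·2/7) + i·sin(-2π·2/7)
= cos(-4π/7) + i·sin(-4π/7)

ω_7^2 = cos(-4π/7) + i·sin(-4π/7) = -0.2225-0.9749i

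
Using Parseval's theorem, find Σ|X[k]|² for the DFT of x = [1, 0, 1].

Parseval: Σ|x[n]|² = (1/N)Σ|X[k]|², so Σ|X[k]|² = N·Σ|x[n]|² = 3·2.0000

Σ|X[k]|² = N·Σ|x[n]|² = 3·2.0000 = 6.0000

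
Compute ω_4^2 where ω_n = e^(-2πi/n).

ω_4^2 = e^(-2πi·2/4)
= cos(-2π·2/4) + i·sin(-2π·2/4)
= cos(-4π/4) + i·sin(-4π/4)

ω_4^2 = cos(-4π/4) + i·sin(-4π/4) = -1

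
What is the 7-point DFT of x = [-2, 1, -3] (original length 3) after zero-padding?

Original 3-point DFT: [-4, -1.0000-3.4641i, -1.0000+3.4641i]
Zero-padded 7-point DFT provides frequency interpolation.

DFT_7([x, 0, ...]) = [-4, -0.7089+2.1430i, 0.4804-2.2766i, -4.7714-2.7794i, -4.7714+2.7794i, 0.4804+2.2766i, -0.7089-2.1430i]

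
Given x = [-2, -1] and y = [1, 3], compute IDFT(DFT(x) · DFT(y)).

(x ⊛ y)[n] = Σ(m=0 to 1) x[m] · y[(n-m) mod 2]

Computing each output sample:
(x ⊛ y)[0] = -5
(x ⊛ y)[1] = -7

x ⊛ y = [-5, -7]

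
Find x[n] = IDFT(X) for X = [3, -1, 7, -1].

x[n] = (1/4) Σ(k=0 to 3) X[k] · e^(2πikn/4)

Computing each x[n]:
x[0] = 2
x[1] = -1
x[2] = 3
x[3] = -1

x = [2, -1, 3, -1]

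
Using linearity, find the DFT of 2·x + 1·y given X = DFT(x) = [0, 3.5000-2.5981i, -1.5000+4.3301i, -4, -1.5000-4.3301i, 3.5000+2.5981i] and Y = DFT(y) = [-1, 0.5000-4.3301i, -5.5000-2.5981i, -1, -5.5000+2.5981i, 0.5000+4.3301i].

By linearity: DFT(2x + 1y) = 2·DFT(x) + 1·DFT(y)
= 2·[0, 3.5000-2.5981i, -1.5000+4.3301i, -4, -1.5000-4.3301i, 3.5000+2.5981i] + 1·[-1, 0.5000-4.3301i, -5.5000-2.5981i, -1, -5.5000+2.5981i, 0.5000+4.3301i]

Computing element-wise:
Z[0] = 2·(0) + 1·(-1) = -1
Z[1] = 2·(3.5000-2.5981i) + 1·(0.5000-4.3301i) = 7.5000-9.5263i
Z[2] = 2·(-1.5000+4.3301i) + 1·(-5.5000-2.5981i) = -8.5000+6.0621i
Z[3] = 2·(-4) + 1·(-1) = -9
Z[4] = 2·(-1.5000-4.3301i) + 1·(-5.5000+2.5981i) = -8.5000-6.0621i
Z[5] = 2·(3.5000+2.5981i) + 1·(0.5000+4.3301i) = 7.5000+9.5263i

DFT(2x + 1y) = 2·X + 1·Y = [-1, 7.5000-9.5263i, -8.5000+6.0621i, -9, -8.5000-6.0621i, 7.5000+9.5263i]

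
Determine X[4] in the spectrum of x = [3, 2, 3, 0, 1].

X[4] = Σ(n=0 to 4) x[n] · ω_5^(4n) where ω_5 = e^(-2πi/5)
= (3)·ω_5^0 + (2)·ω_5^4 + (3)·ω_5^8 + (0)·ω_5^12 + (1)·ω_5^16

X[4] = 1.5000+2.7144i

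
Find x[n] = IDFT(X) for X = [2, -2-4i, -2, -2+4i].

x[n] = (1/4) Σ(k=0 to 3) X[k] · e^(2πikn/4)

Computing each x[n]:
x[0] = -1
x[1] = 3
x[2] = 1
x[3] = -1

x = [-1, 3, 1, -1]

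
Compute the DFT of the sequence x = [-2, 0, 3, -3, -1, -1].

X[k] = Σ(n=0 to 5) x[n] · ω_6^(nk)
where ω_6 = e^(-2πi/6)

Computing each X[k]:
X[0] = -4
X[1] = -0.5000-4.3301i
X[2] = -5.5000+2.5981i
X[3] = 4
X[4] = -5.5000-2.5981i
X[5] = -0.5000+4.3301i

X = [-4, -0.5000-4.3301i, -5.5000+2.5981i, 4, -5.5000-2.5981i, -0.5000+4.3301i]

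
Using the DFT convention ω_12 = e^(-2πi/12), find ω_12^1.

ω_12^1 = e^(-2πi·1/12)
= cos(-2π·1/12) + i·sin(-2π·1/12)
= cos(-2π/12) + i·sin(-2π/12)

ω_12^1 = cos(-2π/12) + i·sin(-2π/12) = 0.8660-0.5000i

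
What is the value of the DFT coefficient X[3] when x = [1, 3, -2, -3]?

X[3] = Σ(n=0 to 3) x[n] · ω_4^(3n) where ω_4 = e^(-2πi/4)
= (1)·ω_4^0 + (3)·ω_4^3 + (-2)·ω_4^6 + (-3)·ω_4^9

X[3] = 3+6i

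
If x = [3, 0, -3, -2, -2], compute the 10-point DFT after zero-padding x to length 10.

Original 5-point DFT: [-4, 6.4271-1.3143i, 3.0729-2.1266i, 3.0729+2.1266i, 6.4271+1.3143i]
Zero-padded 10-point DFT provides frequency interpolation.

DFT_10([x, 0, ...]) = [-4, 4.3090+5.9309i, 6.4271-1.3143i, 3.1910-1.0368i, 3.0729-2.1266i, 0, 3.0729+2.1266i, 3.1910+1.0368i, 6.4271+1.3143i, 4.3090-5.9309i]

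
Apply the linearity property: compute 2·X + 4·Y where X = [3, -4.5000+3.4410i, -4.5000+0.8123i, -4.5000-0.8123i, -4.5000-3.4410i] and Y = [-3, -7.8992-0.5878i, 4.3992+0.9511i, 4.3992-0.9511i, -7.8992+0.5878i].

By linearity: DFT(2x + 4y) = 2·DFT(x) + 4·DFT(y)
= 2·[3, -4.5000+3.4410i, -4.5000+0.8123i, -4.5000-0.8123i, -4.5000-3.4410i] + 4·[-3, -7.8992-0.5878i, 4.3992+0.9511i, 4.3992-0.9511i, -7.8992+0.5878i]

Computing element-wise:
Z[0] = 2·(3) + 4·(-3) = -6
Z[1] = 2·(-4.5000+3.4410i) + 4·(-7.8992-0.5878i) = -40.5968+4.5308i
Z[2] = 2·(-4.5000+0.8123i) + 4·(4.3992+0.9511i) = 8.5968+5.4290i
Z[3] = 2·(-4.5000-0.8123i) + 4·(4.3992-0.9511i) = 8.5968-5.4290i
Z[4] = 2·(-4.5000-3.4410i) + 4·(-7.8992+0.5878i) = -40.5968-4.5308i

DFT(2x + 4y) = 2·X + 4·Y = [-6, -40.5968+4.5308i, 8.5968+5.4290i, 8.5968-5.4290i, -40.5968-4.5308i]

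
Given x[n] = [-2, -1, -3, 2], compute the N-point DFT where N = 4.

X[k] = Σ(n=0 to 3) x[n] · ω_4^(nk)
where ω_4 = e^(-2πi/4)

Computing each X[k]:
X[0] = -4
X[1] = 1+3i
X[2] = -6
X[3] = 1-3i

X = [-4, 1+3i, -6, 1-3i]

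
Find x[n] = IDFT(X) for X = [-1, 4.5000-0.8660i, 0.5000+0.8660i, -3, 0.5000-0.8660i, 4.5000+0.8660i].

x[n] = (1/6) Σ(k=0 to 5) X[k] · e^(2πikn/6)

Computing each x[n]:
x[0] = 1
x[1] = 1
x[2] = -1
x[3] = -1
x[4] = -2
x[5] = 1

x = [1, 1, -1, -1, -2, 1]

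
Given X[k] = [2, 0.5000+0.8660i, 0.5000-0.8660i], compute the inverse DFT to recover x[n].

x[n] = (1/3) Σ(k=0 to 2) X[k] · e^(2πikn/3)

Computing each x[n]:
x[0] = 1
x[1] = 0
x[2] = 1

x = [1, 0, 1]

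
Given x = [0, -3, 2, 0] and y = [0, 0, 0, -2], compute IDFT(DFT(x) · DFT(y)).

(x ⊛ y)[n] = Σ(m=0 to 3) x[m] · y[(n-m) mod 4]

Computing each output sample:
(x ⊛ y)[0] = 6
(x ⊛ y)[1] = -4
(x ⊛ y)[2] = 0
(x ⊛ y)[3] = 0

x ⊛ y = [6, -4, 0, 0]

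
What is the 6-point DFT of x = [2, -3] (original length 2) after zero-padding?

Original 2-point DFT: [-1, 5]
Zero-padded 6-point DFT provides frequency interpolation.

DFT_6([x, 0, ...]) = [-1, 0.5000+2.5981i, 3.5000+2.5981i, 5, 3.5000-2.5981i, 0.5000-2.5981i]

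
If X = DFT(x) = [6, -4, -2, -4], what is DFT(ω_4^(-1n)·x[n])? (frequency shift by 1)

Modulation property: DFT(ω_4^(-1n)·x[n]) = X[(k-1) mod 4], so circularly shift X by 1 positions.

X[k-1] = [-4, 6, -4, -2]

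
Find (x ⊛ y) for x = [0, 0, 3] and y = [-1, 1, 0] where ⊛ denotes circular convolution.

(x ⊛ y)[n] = Σ(m=0 to 2) x[m] · y[(n-m) mod 3]

Computing each output sample:
(x ⊛ y)[0] = 3
(x ⊛ y)[1] = 0
(x ⊛ y)[2] = -3

x ⊛ y = [3, 0, -3]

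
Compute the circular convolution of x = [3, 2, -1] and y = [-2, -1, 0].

(x ⊛ y)[n] = Σ(m=0 to 2) x[m] · y[(n-m) mod 3]

Computing each output sample:
(x ⊛ y)[0] = -5
(x ⊛ y)[1] = -7
(x ⊛ y)[2] = 0

x ⊛ y = [-5, -7, 0]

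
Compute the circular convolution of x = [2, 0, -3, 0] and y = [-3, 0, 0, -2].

(x ⊛ y)[n] = Σ(m=0 to 3) x[m] · y[(n-m) mod 4]

Computing each output sample:
(x ⊛ y)[0] = -6
(x ⊛ y)[1] = 6
(x ⊛ y)[2] = 9
(x ⊛ y)[3] = -4

x ⊛ y = [-6, 6, 9, -4]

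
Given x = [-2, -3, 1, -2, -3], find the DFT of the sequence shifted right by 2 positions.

Time shift by 2: X_shifted[k] = ω_5^(2k) · X[k]
Shifted x = [-2, -3, -2, -3, 1]

DFT(x[n-2]) = [-9, 1.4271+3.2164i, -1.9271+3.3022i, -1.9271-3.3022i, 1.4271-3.2164i]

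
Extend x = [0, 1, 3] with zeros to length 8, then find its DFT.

Original 3-point DFT: [4, -2.0000+1.7321i, -2.0000-1.7321i]
Zero-padded 8-point DFT provides frequency interpolation.

DFT_8([x, 0, ...]) = [4, 0.7071-3.7071i, -3-1i, -0.7071+2.2929i, 2, -0.7071-2.2929i, -3+1i, 0.7071+3.7071i]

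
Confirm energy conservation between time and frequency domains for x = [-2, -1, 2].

Time domain:
Σ|x[n]|² = |-2|² + |-1|² + |2|² = 9.0000

Frequency domain:
(1/3)Σ|X[k]|² = (1/3)(|-1|² + |-2.5000+2.5981i|² + |-2.5000-2.5981i|²) = (1/3)·27.0000 = 9.0000

Both sides agree, confirming Parseval's theorem.

Σ|x[n]|² = (1/N)Σ|X[k]|² = 9.0000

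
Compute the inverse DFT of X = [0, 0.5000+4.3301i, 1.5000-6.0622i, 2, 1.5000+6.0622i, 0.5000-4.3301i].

x[n] = (1/6) Σ(k=0 to 5) X[k] · e^(2πikn/6)

Computing each x[n]:
x[0] = 1
x[1] = 0
x[2] = -3
x[3] = 0
x[4] = 3
x[5] = -1

x = [1, 0, -3, 0, 3, -1]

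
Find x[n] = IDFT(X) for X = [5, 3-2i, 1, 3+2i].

x[n] = (1/4) Σ(k=0 to 3) X[k] · e^(2πikn/4)

Computing each x[n]:
x[0] = 3
x[1] = 2
x[2] = 0
x[3] = 0

x = [3, 2, 0, 0]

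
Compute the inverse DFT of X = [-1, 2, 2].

x[n] = (1/3) Σ(k=0 to 2) X[k] · e^(2πikn/3)

Computing each x[n]:
x[0] = 1
x[1] = -1
x[2] = -1

x = [1, -1, -1]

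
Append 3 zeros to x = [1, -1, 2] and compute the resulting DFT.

Original 3-point DFT: [2, 0.5000+2.5981i, 0.5000-2.5981i]
Zero-padded 6-point DFT provides frequency interpolation.

DFT_6([x, 0, ...]) = [2, -0.5000-0.8660i, 0.5000+2.5981i, 4, 0.5000-2.5981i, -0.5000+0.8660i]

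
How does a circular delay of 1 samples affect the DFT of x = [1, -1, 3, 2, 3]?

Time shift by 1: X_shifted[k] = ω_5^(1k) · X[k]
Shifted x = [3, 1, -1, 3, 2]

DFT(x[n-1]) = [8, 2.3090+3.3022i, 1.1910-3.2164i, 1.1910+3.2164i, 2.3090-3.3022i]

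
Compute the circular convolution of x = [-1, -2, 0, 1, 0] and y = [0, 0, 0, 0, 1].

(x ⊛ y)[n] = Σ(m=0 to 4) x[m] · y[(n-m) mod 5]

Computing each output sample:
(x ⊛ y)[0] = -2
(x ⊛ y)[1] = 0
(x ⊛ y)[2] = 1
(x ⊛ y)[3] = 0
(x ⊛ y)[4] = -1

x ⊛ y = [-2, 0, 1, 0, -1]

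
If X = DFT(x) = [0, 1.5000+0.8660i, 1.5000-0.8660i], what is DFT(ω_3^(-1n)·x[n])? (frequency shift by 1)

Modulation property: DFT(ω_3^(-1n)·x[n]) = X[(k-1) mod 3], so circularly shift X by 1 positions.

X[k-1] = [1.5000-0.8660i, 0, 1.5000+0.8660i]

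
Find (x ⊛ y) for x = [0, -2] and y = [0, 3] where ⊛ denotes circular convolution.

(x ⊛ y)[n] = Σ(m=0 to 1) x[m] · y[(n-m) mod 2]

Computing each output sample:
(x ⊛ y)[0] = -6
(x ⊛ y)[1] = 0

x ⊛ y = [-6, 0]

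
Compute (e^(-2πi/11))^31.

Since ω_11^11 = 1, powers reduce modulo 11.
31 mod 11 = 9
So ω_11^31 = ω_11^9 = e^(-2πi·9/11)

ω_11^31 = ω_11^9 = 0.4154+0.9096i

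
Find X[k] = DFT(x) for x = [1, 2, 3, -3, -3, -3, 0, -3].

X[k] = Σ(n=0 to 7) x[n] · ω_8^(nk)
where ω_8 = e^(-2πi/8)

Computing each X[k]:
X[0] = -6
X[1] = 7.5355-6.5355i
X[2] = -5-5i
X[3] = 0.4645-0.5355i
X[4] = 8
X[5] = 0.4645+0.5355i
X[6] = -5+5i
X[7] = 7.5355+6.5355i

X = [-6, 7.5355-6.5355i, -5-5i, 0.4645-0.5355i, 8, 0.4645+0.5355i, -5+5i, 7.5355+6.5355i]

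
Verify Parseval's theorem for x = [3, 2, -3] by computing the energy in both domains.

Time domain:
Σ|x[n]|² = |3|² + |2|² + |-3|² = 22.0000

Frequency domain:
(1/3)Σ|X[k]|² = (1/3)(|2|² + |3.5000-4.3301i|² + |3.5000+4.3301i|²) = (1/3)·66.0000 = 22.0000

Both sides agree, confirming Parseval's theorem.

Σ|x[n]|² = (1/N)Σ|X[k]|² = 22.0000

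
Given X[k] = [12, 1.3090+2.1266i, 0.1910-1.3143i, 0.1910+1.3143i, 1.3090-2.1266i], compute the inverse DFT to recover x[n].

x[n] = (1/5) Σ(k=0 to 4) X[k] · e^(2πikn/5)

Computing each x[n]:
x[0] = 3
x[1] = 2
x[2] = 1
x[3] = 3
x[4] = 3

x = [3, 2, 1, 3, 3]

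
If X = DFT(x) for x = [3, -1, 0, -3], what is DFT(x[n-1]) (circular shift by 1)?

Time shift by 1: X_shifted[k] = ω_4^(1k) · X[k]
Shifted x = [-3, 3, -1, 0]

DFT(x[n-1]) = [-1, -2-3i, -7, -2+3i]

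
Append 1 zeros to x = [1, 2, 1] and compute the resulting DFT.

Original 3-point DFT: [4, -0.5000-0.8660i, -0.5000+0.8660i]
Zero-padded 4-point DFT provides frequency interpolation.

DFT_4([x, 0, ...]) = [4, -2i, 0, 2i]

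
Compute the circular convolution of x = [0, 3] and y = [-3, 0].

(x ⊛ y)[n] = Σ(m=0 to 1) x[m] · y[(n-m) mod 2]

Computing each output sample:
(x ⊛ y)[0] = 0
(x ⊛ y)[1] = -9

x ⊛ y = [0, -9]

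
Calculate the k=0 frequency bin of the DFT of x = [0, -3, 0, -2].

X[0] = Σ(n=0 to 3) x[n] · ω_4^0 = Σ x[n]
= (0) + (-3) + (0) + (-2)

X[0] = -5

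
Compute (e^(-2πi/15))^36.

Since ω_15^15 = 1, powers reduce modulo 15.
36 mod 15 = 6
So ω_15^36 = ω_15^6 = e^(-2πi·6/15)

ω_15^36 = ω_15^6 = -0.8090-0.5878i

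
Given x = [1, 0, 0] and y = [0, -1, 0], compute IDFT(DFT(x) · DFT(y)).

(x ⊛ y)[n] = Σ(m=0 to 2) x[m] · y[(n-m) mod 3]

Computing each output sample:
(x ⊛ y)[0] = 0
(x ⊛ y)[1] = -1
(x ⊛ y)[2] = 0

x ⊛ y = [0, -1, 0]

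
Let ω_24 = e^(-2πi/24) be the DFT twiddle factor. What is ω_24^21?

ω_24^21 = e^(-2πi·21/24)
= cos(-2π·21/24) + i·sin(-2π·21/24)
= cos(-42π/24) + i·sin(-42π/24)

ω_24^21 = cos(-42π/24) + i·sin(-42π/24) = 0.7071+0.7071i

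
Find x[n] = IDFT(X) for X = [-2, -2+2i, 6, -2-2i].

x[n] = (1/4) Σ(k=0 to 3) X[k] · e^(2πikn/4)

Computing each x[n]:
x[0] = 0
x[1] = -3
x[2] = 2
x[3] = -1

x = [0, -3, 2, -1]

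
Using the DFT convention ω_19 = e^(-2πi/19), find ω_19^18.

ω_19^18 = e^(-2πi·18/19)
= cos(-2π·18/19) + i·sin(-2π·18/19)
= cos(-36π/19) + i·sin(-36π/19)

ω_19^18 = cos(-36π/19) + i·sin(-36π/19) = 0.9458+0.3247i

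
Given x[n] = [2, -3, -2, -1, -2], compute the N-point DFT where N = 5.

X[k] = Σ(n=0 to 4) x[n] · ω_5^(nk)
where ω_5 = e^(-2πi/5)

Computing each X[k]:
X[0] = -6
X[1] = 2.8820+1.5388i
X[2] = 5.1180-0.3633i
X[3] = 5.1180+0.3633i
X[4] = 2.8820-1.5388i

X = [-6, 2.8820+1.5388i, 5.1180-0.3633i, 5.1180+0.3633i, 2.8820-1.5388i]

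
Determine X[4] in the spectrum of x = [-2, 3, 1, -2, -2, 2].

X[4] = Σ(n=0 to 5) x[n] · ω_6^(4n) where ω_6 = e^(-2πi/6)
= (-2)·ω_6^0 + (3)·ω_6^4 + (1)·ω_6^8 + (-2)·ω_6^12 + (-2)·ω_6^16 + (2)·ω_6^20

X[4] = -6.0000-1.7321i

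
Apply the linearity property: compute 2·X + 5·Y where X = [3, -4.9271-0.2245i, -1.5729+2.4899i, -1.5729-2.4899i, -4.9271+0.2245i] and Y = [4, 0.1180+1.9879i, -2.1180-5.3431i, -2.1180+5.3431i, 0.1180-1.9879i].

By linearity: DFT(2x + 5y) = 2·DFT(x) + 5·DFT(y)
= 2·[3, -4.9271-0.2245i, -1.5729+2.4899i, -1.5729-2.4899i, -4.9271+0.2245i] + 5·[4, 0.1180+1.9879i, -2.1180-5.3431i, -2.1180+5.3431i, 0.1180-1.9879i]

Computing element-wise:
Z[0] = 2·(3) + 5·(4) = 26
Z[1] = 2·(-4.9271-0.2245i) + 5·(0.1180+1.9879i) = -9.2642+9.4905i
Z[2] = 2·(-1.5729+2.4899i) + 5·(-2.1180-5.3431i) = -13.7358-21.7357i
Z[3] = 2·(-1.5729-2.4899i) + 5·(-2.1180+5.3431i) = -13.7358+21.7357i
Z[4] = 2·(-4.9271+0.2245i) + 5·(0.1180-1.9879i) = -9.2642-9.4905i

DFT(2x + 5y) = 2·X + 5·Y = [26, -9.2642+9.4905i, -13.7358-21.7357i, -13.7358+21.7357i, -9.2642-9.4905i]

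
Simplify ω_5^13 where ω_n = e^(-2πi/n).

Since ω_5^5 = 1, powers reduce modulo 5.
13 mod 5 = 3
So ω_5^13 = ω_5^3 = e^(-2πi·3/5)

ω_5^13 = ω_5^3 = -0.8090+0.5878i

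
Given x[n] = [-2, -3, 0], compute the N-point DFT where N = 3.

X[k] = Σ(n=0 to 2) x[n] · ω_3^(nk)
where ω_3 = e^(-2πi/3)

Computing each X[k]:
X[0] = -5
X[1] = -0.5000+2.5981i
X[2] = -0.5000-2.5981i

X = [-5, -0.5000+2.5981i, -0.5000-2.5981i]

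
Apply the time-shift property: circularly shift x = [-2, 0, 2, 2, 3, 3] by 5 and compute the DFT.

Time shift by 5: X_shifted[k] = ω_6^(5k) · X[k]
Shifted x = [0, 2, 2, 3, 3, -2]

DFT(x[n-5]) = [8, -5.5000-2.5981i, 0.5000-4.3301i, 2, 0.5000+4.3301i, -5.5000+2.5981i]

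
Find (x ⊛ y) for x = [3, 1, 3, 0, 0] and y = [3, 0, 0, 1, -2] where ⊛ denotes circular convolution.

(x ⊛ y)[n] = Σ(m=0 to 4) x[m] · y[(n-m) mod 5]

Computing each output sample:
(x ⊛ y)[0] = 10
(x ⊛ y)[1] = -3
(x ⊛ y)[2] = 9
(x ⊛ y)[3] = 3
(x ⊛ y)[4] = -5

x ⊛ y = [10, -3, 9, 3, -5]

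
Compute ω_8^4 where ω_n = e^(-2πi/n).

ω_8^4 = e^(-2πi·4/8)
= cos(-2π·4/8) + i·sin(-2π·4/8)
= cos(-8π/8) + i·sin(-8π/8)

ω_8^4 = cos(-8π/8) + i·sin(-8π/8) = -1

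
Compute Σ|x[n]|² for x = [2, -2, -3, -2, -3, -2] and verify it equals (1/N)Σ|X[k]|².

Time domain:
Σ|x[n]|² = |2|² + |-2|² + |-3|² + |-2|² + |-3|² + |-2|² = 34.0000

Frequency domain:
(1/6)Σ|X[k]|² = (1/6)(|-10|² + |5|² + |5|² + |2|² + |5|² + |5|²) = (1/6)·204.0000 = 34.0000

Both sides agree, confirming Parseval's theorem.

Σ|x[n]|² = (1/N)Σ|X[k]|² = 34.0000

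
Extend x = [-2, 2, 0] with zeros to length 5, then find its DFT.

Original 3-point DFT: [0, -3.0000-1.7321i, -3.0000+1.7321i]
Zero-padded 5-point DFT provides frequency interpolation.

DFT_5([x, 0, ...]) = [0, -1.3820-1.9021i, -3.6180-1.1756i, -3.6180+1.1756i, -1.3820+1.9021i]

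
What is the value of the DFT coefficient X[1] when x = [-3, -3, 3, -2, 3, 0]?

X[1] = Σ(n=0 to 5) x[n] · ω_6^(1n) where ω_6 = e^(-2πi/6)
= (-3)·ω_6^0 + (-3)·ω_6^1 + (3)·ω_6^2 + (-2)·ω_6^3 + (3)·ω_6^4 + (0)·ω_6^5

X[1] = -5.5000+2.5981i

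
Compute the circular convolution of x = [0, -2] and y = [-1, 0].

(x ⊛ y)[n] = Σ(m=0 to 1) x[m] · y[(n-m) mod 2]

Computing each output sample:
(x ⊛ y)[0] = 0
(x ⊛ y)[1] = 2

x ⊛ y = [0, 2]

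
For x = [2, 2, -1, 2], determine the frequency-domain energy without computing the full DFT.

Parseval: Σ|x[n]|² = (1/N)Σ|X[k]|², so Σ|X[k]|² = N·Σ|x[n]|² = 4·13.0000

Σ|X[k]|² = N·Σ|x[n]|² = 4·13.0000 = 52.0000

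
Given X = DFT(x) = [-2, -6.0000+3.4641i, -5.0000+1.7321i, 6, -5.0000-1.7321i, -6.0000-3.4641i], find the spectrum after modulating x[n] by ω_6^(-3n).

Modulation property: DFT(ω_6^(-3n)·x[n]) = X[(k-3) mod 6], so circularly shift X by 3 positions.

X[k-3] = [6, -5.0000-1.7321i, -6.0000-3.4641i, -2, -6.0000+3.4641i, -5.0000+1.7321i]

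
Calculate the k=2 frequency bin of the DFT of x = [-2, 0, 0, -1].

X[2] = Σ(n=0 to 3) x[n] · ω_4^(2n) where ω_4 = e^(-2πi/4)
= (-2)·ω_4^0 + (0)·ω_4^2 + (0)·ω_4^4 + (-1)·ω_4^6

X[2] = -1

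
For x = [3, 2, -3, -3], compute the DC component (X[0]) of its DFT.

X[0] = Σ(n=0 to 3) x[n] · ω_4^0 = Σ x[n]
= (3) + (2) + (-3) + (-3)

X[0] = -1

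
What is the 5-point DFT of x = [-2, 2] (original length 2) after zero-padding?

Original 2-point DFT: [0, -4]
Zero-padded 5-point DFT provides frequency interpolation.

DFT_5([x, 0, ...]) = [0, -1.3820-1.9021i, -3.6180-1.1756i, -3.6180+1.1756i, -1.3820+1.9021i]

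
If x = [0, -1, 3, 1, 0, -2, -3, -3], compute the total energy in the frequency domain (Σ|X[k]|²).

Parseval: Σ|x[n]|² = (1/N)Σ|X[k]|², so Σ|X[k]|² = N·Σ|x[n]|² = 8·33.0000

Σ|X[k]|² = N·Σ|x[n]|² = 8·33.0000 = 264.0000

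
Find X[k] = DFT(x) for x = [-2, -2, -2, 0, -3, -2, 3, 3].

X[k] = Σ(n=0 to 7) x[n] · ω_8^(nk)
where ω_8 = e^(-2πi/8)

Computing each X[k]:
X[0] = -5
X[1] = 3.1213+7.1213i
X[2] = -6+7i
X[3] = -1.1213-2.8787i
X[4] = -3
X[5] = -1.1213+2.8787i
X[6] = -6-7i
X[7] = 3.1213-7.1213i

X = [-5, 3.1213+7.1213i, -6+7i, -1.1213-2.8787i, -3, -1.1213+2.8787i, -6-7i, 3.1213-7.1213i]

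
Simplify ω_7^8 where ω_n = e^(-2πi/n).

Since ω_7^7 = 1, powers reduce modulo 7.
8 mod 7 = 1
So ω_7^8 = ω_7^1 = e^(-2πi·1/7)

ω_7^8 = ω_7^1 = 0.6235-0.7818i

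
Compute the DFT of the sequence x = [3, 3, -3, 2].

X[k] = Σ(n=0 to 3) x[n] · ω_4^(nk)
where ω_4 = e^(-2πi/4)

Computing each X[k]:
X[0] = 5
X[1] = 6-1i
X[2] = -5
X[3] = 6+1i

X = [5, 6-1i, -5, 6+1i]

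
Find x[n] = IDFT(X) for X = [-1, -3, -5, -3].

x[n] = (1/4) Σ(k=0 to 3) X[k] · e^(2πikn/4)

Computing each x[n]:
x[0] = -3
x[1] = 1
x[2] = 0
x[3] = 1

x = [-3, 1, 0, 1]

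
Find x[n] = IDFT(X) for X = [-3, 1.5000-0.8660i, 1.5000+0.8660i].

x[n] = (1/3) Σ(k=0 to 2) X[k] · e^(2πikn/3)

Computing each x[n]:
x[0] = 0
x[1] = -1
x[2] = -2

x = [0, -1, -2]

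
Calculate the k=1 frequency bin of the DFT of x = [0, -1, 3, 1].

X[1] = Σ(n=0 to 3) x[n] · ω_4^(1n) where ω_4 = e^(-2πi/4)
= (0)·ω_4^0 + (-1)·ω_4^1 + (3)·ω_4^2 + (1)·ω_4^3

X[1] = -3+2i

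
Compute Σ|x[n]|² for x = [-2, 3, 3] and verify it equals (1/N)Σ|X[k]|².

Time domain:
Σ|x[n]|² = |-2|² + |3|² + |3|² = 22.0000

Frequency domain:
(1/3)Σ|X[k]|² = (1/3)(|4|² + |-5|² + |-5|²) = (1/3)·66.0000 = 22.0000

Both sides agree, confirming Parseval's theorem.

Σ|x[n]|² = (1/N)Σ|X[k]|² = 22.0000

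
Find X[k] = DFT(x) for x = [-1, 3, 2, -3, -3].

X[k] = Σ(n=0 to 4) x[n] · ω_5^(nk)
where ω_5 = e^(-2πi/5)

Computing each X[k]:
X[0] = -2
X[1] = -0.1910-8.6453i
X[2] = -1.3090+1.2286i
X[3] = -1.3090-1.2286i
X[4] = -0.1910+8.6453i

X = [-2, -0.1910-8.6453i, -1.3090+1.2286i, -1.3090-1.2286i, -0.1910+8.6453i]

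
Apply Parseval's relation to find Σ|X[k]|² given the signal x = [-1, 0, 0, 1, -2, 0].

Parseval: Σ|x[n]|² = (1/N)Σ|X[k]|², so Σ|X[k]|² = N·Σ|x[n]|² = 6·6.0000

Σ|X[k]|² = N·Σ|x[n]|² = 6·6.0000 = 36.0000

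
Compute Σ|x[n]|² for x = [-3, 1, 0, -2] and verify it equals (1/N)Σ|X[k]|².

Time domain:
Σ|x[n]|² = |-3|² + |1|² + |0|² + |-2|² = 14.0000

Frequency domain:
(1/4)Σ|X[k]|² = (1/4)(|-4|² + |-3-3i|² + |-2|² + |-3+3i|²) = (1/4)·56.0000 = 14.0000

Both sides agree, confirming Parseval's theorem.

Σ|x[n]|² = (1/N)Σ|X[k]|² = 14.0000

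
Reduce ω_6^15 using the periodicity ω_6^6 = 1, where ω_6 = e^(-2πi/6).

Since ω_6^6 = 1, powers reduce modulo 6.
15 mod 6 = 3
So ω_6^15 = ω_6^3 = e^(-2πi·3/6)

ω_6^15 = ω_6^3 = -1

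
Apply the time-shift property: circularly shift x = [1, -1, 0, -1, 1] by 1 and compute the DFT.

Time shift by 1: X_shifted[k] = ω_5^(1k) · X[k]
Shifted x = [1, 1, -1, 0, -1]

DFT(x[n-1]) = [0, 1.8090-1.3143i, 0.6910-2.1266i, 0.6910+2.1266i, 1.8090+1.3143i]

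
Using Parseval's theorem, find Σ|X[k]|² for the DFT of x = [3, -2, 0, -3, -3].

Parseval: Σ|x[n]|² = (1/N)Σ|X[k]|², so Σ|X[k]|² = N·Σ|x[n]|² = 5·31.0000

Σ|X[k]|² = N·Σ|x[n]|² = 5·31.0000 = 155.0000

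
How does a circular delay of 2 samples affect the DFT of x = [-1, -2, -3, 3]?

Time shift by 2: X_shifted[k] = ω_4^(2k) · X[k]
Shifted x = [-3, 3, -1, -2]

DFT(x[n-2]) = [-3, -2-5i, -5, -2+5i]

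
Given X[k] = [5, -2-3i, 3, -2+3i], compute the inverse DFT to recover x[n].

x[n] = (1/4) Σ(k=0 to 3) X[k] · e^(2πikn/4)

Computing each x[n]:
x[0] = 1
x[1] = 2
x[2] = 3
x[3] = -1

x = [1, 2, 3, -1]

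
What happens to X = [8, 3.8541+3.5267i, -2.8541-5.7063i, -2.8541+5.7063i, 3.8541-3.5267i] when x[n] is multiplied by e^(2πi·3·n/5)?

Modulation property: DFT(ω_5^(-3n)·x[n]) = X[(k-3) mod 5], so circularly shift X by 3 positions.

X[k-3] = [-2.8541-5.7063i, -2.8541+5.7063i, 3.8541-3.5267i, 8, 3.8541+3.5267i]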